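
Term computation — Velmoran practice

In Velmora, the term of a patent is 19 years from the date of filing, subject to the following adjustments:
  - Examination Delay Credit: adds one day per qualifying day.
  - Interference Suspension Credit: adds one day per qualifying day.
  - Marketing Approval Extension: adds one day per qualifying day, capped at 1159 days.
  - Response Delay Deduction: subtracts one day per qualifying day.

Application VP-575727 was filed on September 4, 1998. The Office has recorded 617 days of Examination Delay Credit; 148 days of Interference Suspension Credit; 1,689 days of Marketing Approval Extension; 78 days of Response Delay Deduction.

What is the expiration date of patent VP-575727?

Base term: filing date + 19 years → 4 September 2017.
Examination Delay Credit: +617 days → 14 May 2019.
Interference Suspension Credit: +148 days → 9 October 2019.
Marketing Approval Extension: 1689 days claimed exceeds the 1159-day cap, so +1159 days → 11 December 2022.
Response Delay Deduction: −78 days → 24 September 2022.

2022-09-24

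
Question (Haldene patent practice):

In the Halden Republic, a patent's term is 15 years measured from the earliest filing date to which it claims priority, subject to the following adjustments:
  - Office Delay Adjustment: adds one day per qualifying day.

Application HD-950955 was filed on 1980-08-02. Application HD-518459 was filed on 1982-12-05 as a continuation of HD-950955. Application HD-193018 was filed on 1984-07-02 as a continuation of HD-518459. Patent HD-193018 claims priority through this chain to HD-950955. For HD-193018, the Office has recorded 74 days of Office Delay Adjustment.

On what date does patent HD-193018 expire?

October 15, 1995

Earliest priority filing: 2 August 1980.
Base term: 2 August 1980 + 15 years → 2 August 1995.
Office Delay Adjustment: +74 days → 15 October 1995.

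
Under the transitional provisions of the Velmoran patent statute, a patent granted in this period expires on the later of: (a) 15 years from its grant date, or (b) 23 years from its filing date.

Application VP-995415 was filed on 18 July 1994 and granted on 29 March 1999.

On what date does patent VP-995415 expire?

2017-07-18

(a) grant + 15 years → 29 March 2014.
(b) filing + 23 years → 18 July 2017.
Later of the two: 18 July 2017.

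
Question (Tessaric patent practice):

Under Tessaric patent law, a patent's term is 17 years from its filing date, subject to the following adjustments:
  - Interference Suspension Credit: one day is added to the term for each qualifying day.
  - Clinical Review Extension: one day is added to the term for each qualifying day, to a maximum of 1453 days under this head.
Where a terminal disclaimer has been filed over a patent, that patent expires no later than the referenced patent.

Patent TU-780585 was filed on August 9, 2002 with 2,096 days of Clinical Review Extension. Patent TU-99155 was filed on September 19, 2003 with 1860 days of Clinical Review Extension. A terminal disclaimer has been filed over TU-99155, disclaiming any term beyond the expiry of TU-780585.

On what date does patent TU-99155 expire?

Natural term of TU-99155:
  Base: filing + 17 years → 19 September 2020.
  Clinical Review Extension: 1860 days claimed exceeds the 1453-day cap, so +1453 days → 11 September 2024.
Expiry of referenced patent TU-780585:
  Base: filing + 17 years → 9 August 2019.
  Clinical Review Extension: 2096 days claimed exceeds the 1453-day cap, so +1453 days → 1 August 2023.
Terminal disclaimer: TU-99155 expires on the earlier of 11 September 2024 and 1 August 2023.

2023-08-01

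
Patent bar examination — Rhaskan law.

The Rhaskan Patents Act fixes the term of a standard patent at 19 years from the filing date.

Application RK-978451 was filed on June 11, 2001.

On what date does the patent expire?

June 11, 2020

Filing date + 19 years → 11 June 2020.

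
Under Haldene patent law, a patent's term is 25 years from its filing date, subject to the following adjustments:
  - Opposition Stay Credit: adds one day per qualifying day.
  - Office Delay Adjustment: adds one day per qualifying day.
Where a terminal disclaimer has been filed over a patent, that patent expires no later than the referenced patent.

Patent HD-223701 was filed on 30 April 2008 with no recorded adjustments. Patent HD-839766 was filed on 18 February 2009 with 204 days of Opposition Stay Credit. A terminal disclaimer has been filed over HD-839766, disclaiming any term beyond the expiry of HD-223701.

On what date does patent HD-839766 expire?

Natural term of HD-839766:
  Base: filing + 25 years → 18 February 2034.
  Opposition Stay Credit: +204 days → 10 September 2034.
Expiry of referenced patent HD-223701:
  Base: filing + 25 years → 30 April 2033.
Terminal disclaimer: HD-839766 expires on the earlier of 10 September 2034 and 30 April 2033.

2033-04-30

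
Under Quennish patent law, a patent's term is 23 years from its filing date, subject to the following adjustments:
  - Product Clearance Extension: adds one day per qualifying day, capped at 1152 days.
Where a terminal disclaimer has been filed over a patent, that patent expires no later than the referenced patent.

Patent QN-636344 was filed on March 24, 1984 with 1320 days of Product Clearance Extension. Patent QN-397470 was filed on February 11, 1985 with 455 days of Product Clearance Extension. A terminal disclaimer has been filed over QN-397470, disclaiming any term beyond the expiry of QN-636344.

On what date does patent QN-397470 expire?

Natural term of QN-397470:
  Base: filing + 23 years → 11 February 2008.
  Product Clearance Extension: 455 days (within the 1152-day cap) → +455 days → 11 May 2009.
Expiry of referenced patent QN-636344:
  Base: filing + 23 years → 24 March 2007.
  Product Clearance Extension: 1320 days claimed exceeds the 1152-day cap, so +1152 days → 19 May 2010.
Terminal disclaimer: QN-397470 expires on the earlier of 11 May 2009 and 19 May 2010.

2009-05-11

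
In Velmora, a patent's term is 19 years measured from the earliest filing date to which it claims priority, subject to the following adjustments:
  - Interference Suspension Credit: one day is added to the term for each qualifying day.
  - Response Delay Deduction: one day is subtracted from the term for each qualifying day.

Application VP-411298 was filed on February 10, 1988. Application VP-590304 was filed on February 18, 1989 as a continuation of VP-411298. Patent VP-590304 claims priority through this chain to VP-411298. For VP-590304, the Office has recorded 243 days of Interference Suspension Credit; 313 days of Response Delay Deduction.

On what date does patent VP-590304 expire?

2006-12-02

Earliest priority filing: 10 February 1988.
Base term: 10 February 1988 + 19 years → 10 February 2007.
Interference Suspension Credit: +243 days → 11 October 2007.
Response Delay Deduction: −313 days → 2 December 2006.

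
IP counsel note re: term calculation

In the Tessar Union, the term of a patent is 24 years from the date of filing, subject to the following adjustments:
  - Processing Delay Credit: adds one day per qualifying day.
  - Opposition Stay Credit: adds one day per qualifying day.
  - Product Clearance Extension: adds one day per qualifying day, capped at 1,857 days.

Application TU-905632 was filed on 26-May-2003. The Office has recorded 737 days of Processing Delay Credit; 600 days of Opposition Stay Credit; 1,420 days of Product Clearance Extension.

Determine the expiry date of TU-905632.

December 12, 2034

Base term: filing date + 24 years → 26 May 2027.
Processing Delay Credit: +737 days → 1 June 2029.
Opposition Stay Credit: +600 days → 22 January 2031.
Product Clearance Extension: 1420 days (within the 1857-day cap) → +1420 days → 12 December 2034.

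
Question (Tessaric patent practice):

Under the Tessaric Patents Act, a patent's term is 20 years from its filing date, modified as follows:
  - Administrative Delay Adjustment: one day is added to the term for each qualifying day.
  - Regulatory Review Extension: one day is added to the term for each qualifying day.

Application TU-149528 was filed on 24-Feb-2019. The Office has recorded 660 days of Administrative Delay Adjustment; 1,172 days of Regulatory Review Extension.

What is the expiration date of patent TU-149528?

Base term: filing date + 20 years → 24 February 2039.
Administrative Delay Adjustment: +660 days → 15 December 2040.
Regulatory Review Extension: +1172 days → 1 March 2044.

March 1, 2044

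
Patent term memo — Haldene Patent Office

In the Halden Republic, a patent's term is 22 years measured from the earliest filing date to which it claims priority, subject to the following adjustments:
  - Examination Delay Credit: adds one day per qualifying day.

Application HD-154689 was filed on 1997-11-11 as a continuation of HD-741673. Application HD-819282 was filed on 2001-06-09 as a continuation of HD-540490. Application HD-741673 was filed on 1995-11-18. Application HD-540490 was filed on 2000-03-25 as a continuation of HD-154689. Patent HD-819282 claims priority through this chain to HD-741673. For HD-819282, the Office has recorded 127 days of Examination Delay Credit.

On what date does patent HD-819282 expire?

Earliest priority filing: 18 November 1995.
Base term: 18 November 1995 + 22 years → 18 November 2017.
Examination Delay Credit: +127 days → 25 March 2018.

March 25, 2018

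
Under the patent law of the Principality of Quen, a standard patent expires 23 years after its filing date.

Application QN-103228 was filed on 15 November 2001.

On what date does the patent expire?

Filing date + 23 years → 15 November 2024.

November 15, 2024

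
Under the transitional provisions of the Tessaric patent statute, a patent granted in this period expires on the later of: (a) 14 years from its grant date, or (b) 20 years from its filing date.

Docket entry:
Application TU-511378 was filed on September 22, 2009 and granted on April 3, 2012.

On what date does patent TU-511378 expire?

(a) grant + 14 years → 3 April 2026.
(b) filing + 20 years → 22 September 2029.
Later of the two: 22 September 2029.

2029-09-22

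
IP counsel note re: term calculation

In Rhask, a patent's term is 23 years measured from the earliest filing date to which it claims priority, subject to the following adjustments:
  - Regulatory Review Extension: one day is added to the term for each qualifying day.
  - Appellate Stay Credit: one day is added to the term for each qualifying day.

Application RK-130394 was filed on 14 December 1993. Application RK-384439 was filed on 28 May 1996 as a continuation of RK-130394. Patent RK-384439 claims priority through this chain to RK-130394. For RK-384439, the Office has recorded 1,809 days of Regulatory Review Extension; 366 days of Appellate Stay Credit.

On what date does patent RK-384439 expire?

Earliest priority filing: 14 December 1993.
Base term: 14 December 1993 + 23 years → 14 December 2016.
Regulatory Review Extension: +1809 days → 27 November 2021.
Appellate Stay Credit: +366 days → 28 November 2022.

November 28, 2022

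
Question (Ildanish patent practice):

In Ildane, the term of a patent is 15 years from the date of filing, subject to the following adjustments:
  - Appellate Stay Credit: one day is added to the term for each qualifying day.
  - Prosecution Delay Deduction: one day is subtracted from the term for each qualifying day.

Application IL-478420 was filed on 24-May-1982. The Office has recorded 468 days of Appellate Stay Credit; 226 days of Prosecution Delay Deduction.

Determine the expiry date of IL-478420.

Base term: filing date + 15 years → 24 May 1997.
Appellate Stay Credit: +468 days → 4 September 1998.
Prosecution Delay Deduction: −226 days → 21 January 1998.

1998-01-21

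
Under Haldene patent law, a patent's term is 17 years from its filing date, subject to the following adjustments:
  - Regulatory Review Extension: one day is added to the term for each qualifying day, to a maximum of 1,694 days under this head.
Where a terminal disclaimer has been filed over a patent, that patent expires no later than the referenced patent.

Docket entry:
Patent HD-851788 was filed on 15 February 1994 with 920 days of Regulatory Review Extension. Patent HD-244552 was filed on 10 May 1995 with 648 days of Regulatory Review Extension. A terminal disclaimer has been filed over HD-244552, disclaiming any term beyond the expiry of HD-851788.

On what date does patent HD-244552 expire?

Natural term of HD-244552:
  Base: filing + 17 years → 10 May 2012.
  Regulatory Review Extension: 648 days (within the 1694-day cap) → +648 days → 17 February 2014.
Expiry of referenced patent HD-851788:
  Base: filing + 17 years → 15 February 2011.
  Regulatory Review Extension: 920 days (within the 1694-day cap) → +920 days → 23 August 2013.
Terminal disclaimer: HD-244552 expires on the earlier of 17 February 2014 and 23 August 2013.

August 23, 2013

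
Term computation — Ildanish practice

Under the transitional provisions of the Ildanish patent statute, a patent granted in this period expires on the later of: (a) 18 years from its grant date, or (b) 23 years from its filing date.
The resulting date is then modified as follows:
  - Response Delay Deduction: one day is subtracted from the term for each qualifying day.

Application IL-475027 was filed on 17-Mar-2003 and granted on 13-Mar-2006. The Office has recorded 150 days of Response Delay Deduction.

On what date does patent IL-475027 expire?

(a) grant + 18 years → 13 March 2024.
(b) filing + 23 years → 17 March 2026.
Later of the two: 17 March 2026.
Response Delay Deduction: −150 days → 18 October 2025.

October 18, 2025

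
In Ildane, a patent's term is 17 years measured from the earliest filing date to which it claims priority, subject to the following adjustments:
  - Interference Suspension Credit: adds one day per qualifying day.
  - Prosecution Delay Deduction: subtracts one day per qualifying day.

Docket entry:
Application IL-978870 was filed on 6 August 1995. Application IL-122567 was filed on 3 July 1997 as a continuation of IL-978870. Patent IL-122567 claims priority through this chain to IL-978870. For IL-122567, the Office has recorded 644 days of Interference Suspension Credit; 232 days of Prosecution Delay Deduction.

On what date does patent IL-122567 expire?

September 22, 2013

Earliest priority filing: 6 August 1995.
Base term: 6 August 1995 + 17 years → 6 August 2012.
Interference Suspension Credit: +644 days → 12 May 2014.
Prosecution Delay Deduction: −232 days → 22 September 2013.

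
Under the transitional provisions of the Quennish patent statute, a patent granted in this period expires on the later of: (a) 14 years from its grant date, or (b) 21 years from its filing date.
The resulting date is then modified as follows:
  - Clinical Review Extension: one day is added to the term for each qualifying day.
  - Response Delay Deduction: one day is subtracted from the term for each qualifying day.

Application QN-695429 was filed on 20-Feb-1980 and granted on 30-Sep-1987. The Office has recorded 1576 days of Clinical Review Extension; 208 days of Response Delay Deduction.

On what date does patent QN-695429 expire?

2005-06-29

(a) grant + 14 years → 30 September 2001.
(b) filing + 21 years → 20 February 2001.
Later of the two: 30 September 2001.
Clinical Review Extension: +1576 days → 23 January 2006.
Response Delay Deduction: −208 days → 29 June 2005.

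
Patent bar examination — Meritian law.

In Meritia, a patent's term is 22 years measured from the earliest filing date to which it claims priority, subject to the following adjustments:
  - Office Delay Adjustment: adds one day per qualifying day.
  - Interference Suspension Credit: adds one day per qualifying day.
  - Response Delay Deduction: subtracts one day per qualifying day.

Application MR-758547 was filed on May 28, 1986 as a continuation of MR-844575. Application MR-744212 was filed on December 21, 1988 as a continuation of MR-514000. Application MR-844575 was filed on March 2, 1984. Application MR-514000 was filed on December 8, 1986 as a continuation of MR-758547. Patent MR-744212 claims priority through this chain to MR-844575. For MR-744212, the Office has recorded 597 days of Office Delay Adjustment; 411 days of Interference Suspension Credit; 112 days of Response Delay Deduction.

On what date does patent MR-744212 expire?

August 14, 2008

Earliest priority filing: 2 March 1984.
Base term: 2 March 1984 + 22 years → 2 March 2006.
Office Delay Adjustment: +597 days → 20 October 2007.
Interference Suspension Credit: +411 days → 4 December 2008.
Response Delay Deduction: −112 days → 14 August 2008.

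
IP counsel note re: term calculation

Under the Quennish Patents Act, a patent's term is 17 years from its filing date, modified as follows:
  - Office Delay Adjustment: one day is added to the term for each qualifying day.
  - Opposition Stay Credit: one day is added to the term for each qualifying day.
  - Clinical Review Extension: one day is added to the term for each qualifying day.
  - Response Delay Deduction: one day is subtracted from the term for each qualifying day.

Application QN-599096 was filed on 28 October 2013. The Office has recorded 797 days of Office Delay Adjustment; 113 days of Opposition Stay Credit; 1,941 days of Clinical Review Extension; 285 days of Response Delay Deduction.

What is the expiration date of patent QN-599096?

Base term: filing date + 17 years → 28 October 2030.
Office Delay Adjustment: +797 days → 2 January 2033.
Opposition Stay Credit: +113 days → 25 April 2033.
Clinical Review Extension: +1941 days → 18 August 2038.
Response Delay Deduction: −285 days → 6 November 2037.

November 6, 2037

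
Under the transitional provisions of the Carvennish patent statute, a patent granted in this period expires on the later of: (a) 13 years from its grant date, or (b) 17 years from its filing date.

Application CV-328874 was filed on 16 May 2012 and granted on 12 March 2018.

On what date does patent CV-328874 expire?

2031-03-12

(a) grant + 13 years → 12 March 2031.
(b) filing + 17 years → 16 May 2029.
Later of the two: 12 March 2031.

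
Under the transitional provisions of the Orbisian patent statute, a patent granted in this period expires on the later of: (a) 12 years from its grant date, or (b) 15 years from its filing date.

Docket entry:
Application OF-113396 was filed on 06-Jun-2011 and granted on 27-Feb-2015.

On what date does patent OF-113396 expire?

2027-02-27

(a) grant + 12 years → 27 February 2027.
(b) filing + 15 years → 6 June 2026.
Later of the two: 27 February 2027.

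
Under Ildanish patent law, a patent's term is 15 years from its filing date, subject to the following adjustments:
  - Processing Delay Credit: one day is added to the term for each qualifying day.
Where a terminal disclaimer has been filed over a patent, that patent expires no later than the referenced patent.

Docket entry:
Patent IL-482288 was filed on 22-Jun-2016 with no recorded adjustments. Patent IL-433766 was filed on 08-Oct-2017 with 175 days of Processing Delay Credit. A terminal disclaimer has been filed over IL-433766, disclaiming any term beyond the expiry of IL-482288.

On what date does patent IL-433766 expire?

Natural term of IL-433766:
  Base: filing + 15 years → 8 October 2032.
  Processing Delay Credit: +175 days → 1 April 2033.
Expiry of referenced patent IL-482288:
  Base: filing + 15 years → 22 June 2031.
Terminal disclaimer: IL-433766 expires on the earlier of 1 April 2033 and 22 June 2031.

June 22, 2031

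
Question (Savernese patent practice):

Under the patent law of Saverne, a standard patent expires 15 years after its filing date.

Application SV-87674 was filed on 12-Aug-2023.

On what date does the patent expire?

August 12, 2038

Filing date + 15 years → 12 August 2038.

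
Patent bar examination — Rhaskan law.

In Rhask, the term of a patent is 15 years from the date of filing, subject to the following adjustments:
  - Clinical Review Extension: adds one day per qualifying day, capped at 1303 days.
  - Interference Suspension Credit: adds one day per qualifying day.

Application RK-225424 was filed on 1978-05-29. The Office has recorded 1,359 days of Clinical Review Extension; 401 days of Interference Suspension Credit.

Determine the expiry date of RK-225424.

January 27, 1998

Base term: filing date + 15 years → 29 May 1993.
Clinical Review Extension: 1359 days claimed exceeds the 1303-day cap, so +1303 days → 22 December 1996.
Interference Suspension Credit: +401 days → 27 January 1998.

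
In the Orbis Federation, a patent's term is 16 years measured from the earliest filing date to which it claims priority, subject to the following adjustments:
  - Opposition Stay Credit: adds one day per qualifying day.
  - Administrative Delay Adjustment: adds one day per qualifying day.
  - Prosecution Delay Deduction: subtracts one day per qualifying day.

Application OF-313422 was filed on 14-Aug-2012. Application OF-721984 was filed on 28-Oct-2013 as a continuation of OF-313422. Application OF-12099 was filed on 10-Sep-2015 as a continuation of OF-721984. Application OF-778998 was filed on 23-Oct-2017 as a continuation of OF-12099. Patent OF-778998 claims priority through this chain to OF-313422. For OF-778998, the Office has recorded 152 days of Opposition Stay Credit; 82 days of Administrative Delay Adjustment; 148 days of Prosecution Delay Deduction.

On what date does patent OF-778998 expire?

Earliest priority filing: 14 August 2012.
Base term: 14 August 2012 + 16 years → 14 August 2028.
Opposition Stay Credit: +152 days → 13 January 2029.
Administrative Delay Adjustment: +82 days → 5 April 2029.
Prosecution Delay Deduction: −148 days → 8 November 2028.

November 8, 2028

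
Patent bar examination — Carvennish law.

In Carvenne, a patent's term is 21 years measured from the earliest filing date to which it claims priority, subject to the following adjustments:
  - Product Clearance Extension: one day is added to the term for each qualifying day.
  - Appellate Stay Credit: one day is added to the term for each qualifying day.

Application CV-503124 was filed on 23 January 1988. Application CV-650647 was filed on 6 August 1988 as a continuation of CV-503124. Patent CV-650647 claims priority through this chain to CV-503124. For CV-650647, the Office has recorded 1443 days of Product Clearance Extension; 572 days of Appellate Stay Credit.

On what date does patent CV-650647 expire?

2014-07-31

Earliest priority filing: 23 January 1988.
Base term: 23 January 1988 + 21 years → 23 January 2009.
Product Clearance Extension: +1443 days → 5 January 2013.
Appellate Stay Credit: +572 days → 31 July 2014.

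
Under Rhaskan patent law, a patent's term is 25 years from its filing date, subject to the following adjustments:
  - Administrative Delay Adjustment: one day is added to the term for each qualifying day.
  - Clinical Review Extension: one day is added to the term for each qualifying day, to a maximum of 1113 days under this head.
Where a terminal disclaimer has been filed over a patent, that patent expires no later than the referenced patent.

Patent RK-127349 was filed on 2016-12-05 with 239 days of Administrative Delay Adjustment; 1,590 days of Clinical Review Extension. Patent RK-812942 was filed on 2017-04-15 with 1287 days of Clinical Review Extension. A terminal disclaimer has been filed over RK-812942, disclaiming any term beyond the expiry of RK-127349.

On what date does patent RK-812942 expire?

Natural term of RK-812942:
  Base: filing + 25 years → 15 April 2042.
  Clinical Review Extension: 1287 days claimed exceeds the 1113-day cap, so +1113 days → 2 May 2045.
Expiry of referenced patent RK-127349:
  Base: filing + 25 years → 5 December 2041.
  Administrative Delay Adjustment: +239 days → 1 August 2042.
  Clinical Review Extension: 1590 days claimed exceeds the 1113-day cap, so +1113 days → 18 August 2045.
Terminal disclaimer: RK-812942 expires on the earlier of 2 May 2045 and 18 August 2045.

2045-05-02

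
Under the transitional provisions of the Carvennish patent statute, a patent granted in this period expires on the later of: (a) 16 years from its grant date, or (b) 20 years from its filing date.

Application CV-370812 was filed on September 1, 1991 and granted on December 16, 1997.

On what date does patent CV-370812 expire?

2013-12-16

(a) grant + 16 years → 16 December 2013.
(b) filing + 20 years → 1 September 2011.
Later of the two: 16 December 2013.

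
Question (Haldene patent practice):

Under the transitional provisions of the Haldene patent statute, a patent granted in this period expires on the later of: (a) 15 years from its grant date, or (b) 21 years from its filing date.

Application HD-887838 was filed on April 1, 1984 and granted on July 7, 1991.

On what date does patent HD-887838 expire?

(a) grant + 15 years → 7 July 2006.
(b) filing + 21 years → 1 April 2005.
Later of the two: 7 July 2006.

2006-07-07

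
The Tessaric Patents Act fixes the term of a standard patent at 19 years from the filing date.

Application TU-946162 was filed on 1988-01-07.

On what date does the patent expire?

Filing date + 19 years → 7 January 2007.

2007-01-07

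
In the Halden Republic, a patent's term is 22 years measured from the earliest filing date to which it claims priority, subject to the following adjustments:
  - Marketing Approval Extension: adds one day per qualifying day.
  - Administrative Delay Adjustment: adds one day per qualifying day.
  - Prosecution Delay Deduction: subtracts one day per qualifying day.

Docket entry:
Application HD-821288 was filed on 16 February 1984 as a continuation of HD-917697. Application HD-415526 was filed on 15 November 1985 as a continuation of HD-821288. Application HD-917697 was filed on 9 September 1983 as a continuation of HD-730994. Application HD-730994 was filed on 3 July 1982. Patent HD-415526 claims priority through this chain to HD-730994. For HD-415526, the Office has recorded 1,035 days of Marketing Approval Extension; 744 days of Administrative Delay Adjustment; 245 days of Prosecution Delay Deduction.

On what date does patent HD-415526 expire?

Earliest priority filing: 3 July 1982.
Base term: 3 July 1982 + 22 years → 3 July 2004.
Marketing Approval Extension: +1035 days → 4 May 2007.
Administrative Delay Adjustment: +744 days → 17 May 2009.
Prosecution Delay Deduction: −245 days → 14 September 2008.

2008-09-14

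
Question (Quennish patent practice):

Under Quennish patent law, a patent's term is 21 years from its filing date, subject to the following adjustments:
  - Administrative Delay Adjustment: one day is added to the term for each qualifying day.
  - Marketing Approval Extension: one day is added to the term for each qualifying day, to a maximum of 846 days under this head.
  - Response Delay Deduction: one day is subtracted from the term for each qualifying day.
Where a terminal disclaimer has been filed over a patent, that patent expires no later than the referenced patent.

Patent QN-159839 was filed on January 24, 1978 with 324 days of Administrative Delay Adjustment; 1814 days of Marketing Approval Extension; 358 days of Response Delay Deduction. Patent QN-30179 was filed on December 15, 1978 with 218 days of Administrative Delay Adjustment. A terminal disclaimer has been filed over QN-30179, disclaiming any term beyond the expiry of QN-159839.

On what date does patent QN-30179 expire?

2000-07-20

Natural term of QN-30179:
  Base: filing + 21 years → 15 December 1999.
  Administrative Delay Adjustment: +218 days → 20 July 2000.
Expiry of referenced patent QN-159839:
  Base: filing + 21 years → 24 January 1999.
  Administrative Delay Adjustment: +324 days → 14 December 1999.
  Marketing Approval Extension: 1814 days claimed exceeds the 846-day cap, so +846 days → 8 April 2002.
  Response Delay Deduction: −358 days → 15 April 2001.
Terminal disclaimer: QN-30179 expires on the earlier of 20 July 2000 and 15 April 2001.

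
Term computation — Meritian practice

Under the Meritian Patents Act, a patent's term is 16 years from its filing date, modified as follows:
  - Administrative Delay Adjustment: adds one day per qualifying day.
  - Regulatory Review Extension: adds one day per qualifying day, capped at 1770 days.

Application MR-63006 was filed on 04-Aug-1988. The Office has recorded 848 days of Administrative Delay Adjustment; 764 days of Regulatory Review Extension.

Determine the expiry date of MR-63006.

2009-01-02

Base term: filing date + 16 years → 4 August 2004.
Administrative Delay Adjustment: +848 days → 30 November 2006.
Regulatory Review Extension: 764 days (within the 1770-day cap) → +764 days → 2 January 2009.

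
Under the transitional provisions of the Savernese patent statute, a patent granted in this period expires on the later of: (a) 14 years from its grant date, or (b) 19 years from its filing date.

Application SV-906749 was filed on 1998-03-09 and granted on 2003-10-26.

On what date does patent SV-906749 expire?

(a) grant + 14 years → 26 October 2017.
(b) filing + 19 years → 9 March 2017.
Later of the two: 26 October 2017.

2017-10-26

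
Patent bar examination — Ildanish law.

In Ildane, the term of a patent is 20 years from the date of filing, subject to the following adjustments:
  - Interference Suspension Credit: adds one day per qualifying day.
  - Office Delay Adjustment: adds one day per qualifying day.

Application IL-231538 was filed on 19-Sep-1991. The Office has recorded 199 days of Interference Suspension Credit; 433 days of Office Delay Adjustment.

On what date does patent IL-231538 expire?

Base term: filing date + 20 years → 19 September 2011.
Interference Suspension Credit: +199 days → 5 April 2012.
Office Delay Adjustment: +433 days → 12 June 2013.

June 12, 2013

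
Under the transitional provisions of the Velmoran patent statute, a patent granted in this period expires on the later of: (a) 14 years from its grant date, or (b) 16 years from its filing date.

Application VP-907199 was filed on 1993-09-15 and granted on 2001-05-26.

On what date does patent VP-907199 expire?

(a) grant + 14 years → 26 May 2015.
(b) filing + 16 years → 15 September 2009.
Later of the two: 26 May 2015.

May 26, 2015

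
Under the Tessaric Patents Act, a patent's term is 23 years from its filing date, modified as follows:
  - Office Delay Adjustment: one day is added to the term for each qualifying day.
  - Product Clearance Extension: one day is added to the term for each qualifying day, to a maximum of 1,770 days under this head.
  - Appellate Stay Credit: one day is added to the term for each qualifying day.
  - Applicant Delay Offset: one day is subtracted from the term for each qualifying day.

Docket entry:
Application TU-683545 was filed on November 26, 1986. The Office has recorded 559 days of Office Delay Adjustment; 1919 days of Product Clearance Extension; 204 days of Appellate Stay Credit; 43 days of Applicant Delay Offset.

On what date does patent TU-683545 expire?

September 20, 2016

Base term: filing date + 23 years → 26 November 2009.
Office Delay Adjustment: +559 days → 8 June 2011.
Product Clearance Extension: 1919 days claimed exceeds the 1770-day cap, so +1770 days → 12 April 2016.
Appellate Stay Credit: +204 days → 2 November 2016.
Applicant Delay Offset: −43 days → 20 September 2016.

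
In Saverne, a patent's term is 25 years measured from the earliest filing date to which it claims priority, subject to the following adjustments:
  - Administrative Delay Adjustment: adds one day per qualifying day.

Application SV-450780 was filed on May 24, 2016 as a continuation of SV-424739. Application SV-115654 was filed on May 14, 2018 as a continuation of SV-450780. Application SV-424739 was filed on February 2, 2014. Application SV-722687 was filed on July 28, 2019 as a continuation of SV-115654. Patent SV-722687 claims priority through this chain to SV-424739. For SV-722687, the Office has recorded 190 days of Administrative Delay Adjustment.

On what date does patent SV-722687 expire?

Earliest priority filing: 2 February 2014.
Base term: 2 February 2014 + 25 years → 2 February 2039.
Administrative Delay Adjustment: +190 days → 11 August 2039.

2039-08-11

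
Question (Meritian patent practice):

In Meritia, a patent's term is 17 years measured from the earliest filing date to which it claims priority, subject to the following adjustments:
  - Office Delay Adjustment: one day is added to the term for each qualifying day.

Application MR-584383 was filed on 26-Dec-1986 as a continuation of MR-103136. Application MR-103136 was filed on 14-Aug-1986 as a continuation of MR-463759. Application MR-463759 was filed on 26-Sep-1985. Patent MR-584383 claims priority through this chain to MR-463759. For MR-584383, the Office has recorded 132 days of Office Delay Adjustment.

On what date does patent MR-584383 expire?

Earliest priority filing: 26 September 1985.
Base term: 26 September 1985 + 17 years → 26 September 2002.
Office Delay Adjustment: +132 days → 5 February 2003.

February 5, 2003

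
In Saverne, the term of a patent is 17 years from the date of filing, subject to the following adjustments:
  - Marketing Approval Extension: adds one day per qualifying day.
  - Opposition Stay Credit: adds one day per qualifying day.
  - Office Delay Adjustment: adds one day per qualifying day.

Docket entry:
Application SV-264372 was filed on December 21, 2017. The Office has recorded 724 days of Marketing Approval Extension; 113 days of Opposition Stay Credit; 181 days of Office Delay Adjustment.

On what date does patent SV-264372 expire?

Base term: filing date + 17 years → 21 December 2034.
Marketing Approval Extension: +724 days → 14 December 2036.
Opposition Stay Credit: +113 days → 6 April 2037.
Office Delay Adjustment: +181 days → 4 October 2037.

October 4, 2037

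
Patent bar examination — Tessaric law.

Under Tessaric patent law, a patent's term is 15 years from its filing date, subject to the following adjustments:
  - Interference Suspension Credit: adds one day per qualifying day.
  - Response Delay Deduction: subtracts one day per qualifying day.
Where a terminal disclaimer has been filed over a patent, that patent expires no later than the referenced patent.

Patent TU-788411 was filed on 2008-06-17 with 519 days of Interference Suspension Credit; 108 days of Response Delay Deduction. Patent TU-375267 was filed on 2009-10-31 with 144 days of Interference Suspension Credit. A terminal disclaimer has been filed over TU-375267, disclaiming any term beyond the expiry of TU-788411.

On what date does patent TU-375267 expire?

2024-08-01

Natural term of TU-375267:
  Base: filing + 15 years → 31 October 2024.
  Interference Suspension Credit: +144 days → 24 March 2025.
Expiry of referenced patent TU-788411:
  Base: filing + 15 years → 17 June 2023.
  Interference Suspension Credit: +519 days → 17 November 2024.
  Response Delay Deduction: −108 days → 1 August 2024.
Terminal disclaimer: TU-375267 expires on the earlier of 24 March 2025 and 1 August 2024.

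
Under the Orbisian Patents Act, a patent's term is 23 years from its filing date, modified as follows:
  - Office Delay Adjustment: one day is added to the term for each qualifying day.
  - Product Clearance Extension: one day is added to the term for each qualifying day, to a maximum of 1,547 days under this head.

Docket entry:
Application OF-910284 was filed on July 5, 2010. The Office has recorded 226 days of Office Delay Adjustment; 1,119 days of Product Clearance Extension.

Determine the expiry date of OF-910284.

March 11, 2037

Base term: filing date + 23 years → 5 July 2033.
Office Delay Adjustment: +226 days → 16 February 2034.
Product Clearance Extension: 1119 days (within the 1547-day cap) → +1119 days → 11 March 2037.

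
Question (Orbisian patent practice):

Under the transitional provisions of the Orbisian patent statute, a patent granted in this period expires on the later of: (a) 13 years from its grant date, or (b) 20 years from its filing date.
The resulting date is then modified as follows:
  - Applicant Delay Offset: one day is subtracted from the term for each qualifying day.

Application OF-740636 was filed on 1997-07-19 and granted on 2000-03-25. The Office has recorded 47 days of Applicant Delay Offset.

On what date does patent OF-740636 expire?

(a) grant + 13 years → 25 March 2013.
(b) filing + 20 years → 19 July 2017.
Later of the two: 19 July 2017.
Applicant Delay Offset: −47 days → 2 June 2017.

June 2, 2017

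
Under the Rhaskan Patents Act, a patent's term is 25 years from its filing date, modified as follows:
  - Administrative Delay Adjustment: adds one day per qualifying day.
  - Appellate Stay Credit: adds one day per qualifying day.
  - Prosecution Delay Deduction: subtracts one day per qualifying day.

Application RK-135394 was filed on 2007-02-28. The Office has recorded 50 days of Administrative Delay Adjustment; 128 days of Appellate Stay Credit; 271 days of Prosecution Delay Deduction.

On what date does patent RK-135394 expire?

Base term: filing date + 25 years → 28 February 2032.
Administrative Delay Adjustment: +50 days → 18 April 2032.
Appellate Stay Credit: +128 days → 24 August 2032.
Prosecution Delay Deduction: −271 days → 27 November 2031.

November 27, 2031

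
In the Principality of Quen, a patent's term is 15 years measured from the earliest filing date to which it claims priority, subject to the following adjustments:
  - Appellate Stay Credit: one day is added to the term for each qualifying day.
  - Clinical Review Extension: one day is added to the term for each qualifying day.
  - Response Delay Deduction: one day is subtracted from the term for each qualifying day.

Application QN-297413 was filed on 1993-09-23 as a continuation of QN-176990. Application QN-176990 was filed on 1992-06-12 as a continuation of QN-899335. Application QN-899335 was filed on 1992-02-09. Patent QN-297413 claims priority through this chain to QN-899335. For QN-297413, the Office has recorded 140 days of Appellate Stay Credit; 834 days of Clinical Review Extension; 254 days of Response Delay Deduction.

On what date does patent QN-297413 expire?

Earliest priority filing: 9 February 1992.
Base term: 9 February 1992 + 15 years → 9 February 2007.
Appellate Stay Credit: +140 days → 29 June 2007.
Clinical Review Extension: +834 days → 10 October 2009.
Response Delay Deduction: −254 days → 29 January 2009.

2009-01-29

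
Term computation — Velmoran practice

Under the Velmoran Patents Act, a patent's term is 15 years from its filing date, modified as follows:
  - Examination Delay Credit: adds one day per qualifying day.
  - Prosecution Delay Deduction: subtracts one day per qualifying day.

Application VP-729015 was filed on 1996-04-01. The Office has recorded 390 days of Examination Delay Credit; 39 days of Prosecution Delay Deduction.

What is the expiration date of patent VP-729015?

March 17, 2012

Base term: filing date + 15 years → 1 April 2011.
Examination Delay Credit: +390 days → 25 April 2012.
Prosecution Delay Deduction: −39 days → 17 March 2012.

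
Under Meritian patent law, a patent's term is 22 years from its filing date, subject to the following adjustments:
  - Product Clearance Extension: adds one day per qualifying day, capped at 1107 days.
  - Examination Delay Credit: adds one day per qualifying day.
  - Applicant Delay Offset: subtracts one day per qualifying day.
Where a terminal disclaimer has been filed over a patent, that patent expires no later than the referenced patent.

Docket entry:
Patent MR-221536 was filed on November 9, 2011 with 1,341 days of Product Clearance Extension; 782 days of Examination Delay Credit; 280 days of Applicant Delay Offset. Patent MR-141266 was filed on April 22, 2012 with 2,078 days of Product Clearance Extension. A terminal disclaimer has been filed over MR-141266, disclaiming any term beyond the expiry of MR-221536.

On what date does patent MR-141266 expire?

Natural term of MR-141266:
  Base: filing + 22 years → 22 April 2034.
  Product Clearance Extension: 2078 days claimed exceeds the 1107-day cap, so +1107 days → 3 May 2037.
Expiry of referenced patent MR-221536:
  Base: filing + 22 years → 9 November 2033.
  Product Clearance Extension: 1341 days claimed exceeds the 1107-day cap, so +1107 days → 20 November 2036.
  Examination Delay Credit: +782 days → 11 January 2039.
  Applicant Delay Offset: −280 days → 6 April 2038.
Terminal disclaimer: MR-141266 expires on the earlier of 3 May 2037 and 6 April 2038.

2037-05-03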